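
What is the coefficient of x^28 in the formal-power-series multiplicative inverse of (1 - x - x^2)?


Let the inverse be f(x) = sum_{k>=0} a_k x^k. From f(x) * (1 - x - x^2) = 1 and matching coefficients:
 x^0: a_0 = 1.
 x^1: a_1 - a_0 = 0, so a_1 = 1.
 x^k (k >= 2): a_k - a_{k-1} - a_{k-2} = 0, i.e. a_k = a_{k-1} + a_{k-2}.
This is the Fibonacci-type recurrence shifted so that a_0 = a_1 = 1.
Iterating: a_0=1, a_1=1, a_2=2, a_3=3, a_4=5, a_5=8, a_6=13, a_7=21, a_8=34, a_9=55, ...
a_28 = 514229.

514229


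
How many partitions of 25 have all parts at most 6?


Using the generating function (1-x)^(-1)(1-x^2)^(-1)...(1-x^6)^(-1),
the coefficient of x^25 counts these restricted partitions.
Result = 612

612


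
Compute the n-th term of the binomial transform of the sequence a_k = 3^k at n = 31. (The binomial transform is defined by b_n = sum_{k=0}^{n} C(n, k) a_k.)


With a_k = 3^k, b_n = sum_{k=0}^{n} C(n, k) 3^k = (1 + 3)^n by the binomial theorem.
For n = 31: (1 + 3)^31 = 4^31 = 4611686018427387904.

4611686018427387904


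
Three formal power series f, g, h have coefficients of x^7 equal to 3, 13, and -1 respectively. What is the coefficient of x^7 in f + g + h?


Series addition is componentwise:
3 + 13 + -1
= 15

15


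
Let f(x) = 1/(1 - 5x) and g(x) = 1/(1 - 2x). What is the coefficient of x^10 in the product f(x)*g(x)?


The coefficient of x^n in f*g is the Cauchy product: sum_{k=0}^{n} a^k * b^(n-k).
With a=5, b=2, n=10:
sum_{k=0}^{10} 5^k * 2^(10-k)
= 16275359

16275359


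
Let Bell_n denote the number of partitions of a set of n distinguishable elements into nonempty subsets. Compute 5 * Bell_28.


Bell_28 can be computed from the Bell triangle or from Dobinski's identity Bell_n = (1/e) * sum_{k>=0} k^n / k!.
Computing Bell_28 = 6160539404599934652455.
Then 5 * 6160539404599934652455 = 30802697022999673262275.

30802697022999673262275


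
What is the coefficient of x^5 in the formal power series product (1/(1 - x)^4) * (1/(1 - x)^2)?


Combine the factors: (1/(1 - x)^4) * (1/(1 - x)^2) = 1/(1 - x)^6.
Then use 1/(1 - x)^r = sum_{k>=0} C(k + r - 1, r - 1) x^k with r = 6 and k = 5:
C(10, 5) = 252.

252


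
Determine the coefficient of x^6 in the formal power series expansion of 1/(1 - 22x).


The geometric series identity gives 1/(1 - c x) = sum_{k>=0} c^k x^k, so the coefficient of x^k is c^k.
Here c = 22 and k = 6.
Computing: 22^6 = 113379904

113379904


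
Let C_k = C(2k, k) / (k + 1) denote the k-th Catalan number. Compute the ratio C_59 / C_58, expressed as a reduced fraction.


Using C_k = (2k)! / (k! (k+1)!), the ratio C_{k+1}/C_k simplifies to
C_{k+1}/C_k = [(2k+2)! / ((k+1)! (k+2)!)] * [k! (k+1)! / (2k)!]
 = (2k+2)(2k+1) / ((k+1)(k+2)) = 2(2k+1) / (k+2).
For k = 58: 2(2*58 + 1) / (58 + 2) = 234/60 = 39/10.

39/10


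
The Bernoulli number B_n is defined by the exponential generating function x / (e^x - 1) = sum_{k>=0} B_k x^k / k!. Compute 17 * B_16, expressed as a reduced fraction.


Bernoulli numbers can also be computed recursively via B_0 = 1 and sum_{j=0}^{m} C(m+1, j) B_j = 0 for m >= 1. Odd-index Bernoulli numbers vanish for k >= 3.
Computing B_16 = -3617/510, so 17 * B_16 = 17 * -3617/510 = -3617/30.

-3617/30


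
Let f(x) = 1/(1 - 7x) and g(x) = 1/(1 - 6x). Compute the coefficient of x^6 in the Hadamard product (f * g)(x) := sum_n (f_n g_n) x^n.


f has coefficients f_k = 7^k and g has coefficients g_k = 6^k, so the Hadamard product has coefficient (f*g)_k = 7^k * 6^k = 42^k.
For k = 6: 42^6 = 5489031744.

5489031744


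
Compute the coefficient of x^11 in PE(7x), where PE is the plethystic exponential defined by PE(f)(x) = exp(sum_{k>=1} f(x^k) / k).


With f(x) = 7x, the exponent is sum_{k>=1} 7 x^k / k = 7 * (-ln(1 - x)). Exponentiating:
PE(7x) = exp(-7 ln(1 - x)) = 1/(1 - x)^7.
By the negative binomial expansion, [x^n] 1/(1 - x)^7 = C(n + 6, 6).
For n = 11: C(17, 6) = 12376.

12376


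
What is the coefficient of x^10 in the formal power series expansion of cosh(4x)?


The Maclaurin series is cosh(t) = sum_{m>=0} t^(2m) / (2m)!, so substituting t = 4x, only even powers of x are nonzero, with coefficient of x^(2m) equal to 4^(2m) / (2m)!.
For x^10 the coefficient is 4^10/10! = 1048576/3628800 = 4096/14175.

4096/14175


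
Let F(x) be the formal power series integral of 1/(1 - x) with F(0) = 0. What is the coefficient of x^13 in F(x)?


1/(1 - x) = sum_{k>=0} x^k. Integrating termwise and using F(0) = 0 gives
F(x) = sum_{k>=0} x^(k+1) / (k+1) = sum_{m>=1} x^m / m = -ln(1 - x).
So the coefficient of x^13 is 1/13 = 1/13.

1/13


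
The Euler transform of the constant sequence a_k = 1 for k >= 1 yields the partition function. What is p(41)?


The Euler transform converts the sequence a_k = 1 into the number of integer partitions.
Using the recurrence or dynamic programming:
p(41) = 44583

44583


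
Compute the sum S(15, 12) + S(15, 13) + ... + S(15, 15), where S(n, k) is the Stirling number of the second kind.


By definition, S(n, k) counts partitions of an n-set into exactly k nonempty blocks.
Computing row n = 15 for k = 12..15:
S(15, k): 106470, 4550, 105, 1
Sum = 111126.

111126


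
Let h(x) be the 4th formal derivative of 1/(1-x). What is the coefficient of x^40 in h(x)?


Differentiating 4 times: d^4/dx^4 [1/(1-x)] = 4!/(1-x)^5.
The expansion 1/(1-x)^5 = sum_{k>=0} C(k+4, 4) x^k, so the coefficient of x^n in 4!/(1-x)^5 is 4! * C(n+4, 4).
For n = 40: 24 * C(44, 4) = 24 * 135751 = 3258024

3258024


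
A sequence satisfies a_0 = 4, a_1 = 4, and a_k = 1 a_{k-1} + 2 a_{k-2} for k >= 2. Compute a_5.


The characteristic equation is t^2 - 1 t - 2 = 0, with roots r_1 = 2 and r_2 = -1 (so c_1 = r_1 + r_2, c_2 = -r_1 r_2 as required).
One can use the closed form a_n = A r_1^n + B r_2^n, but direct iteration is more reliable:
a_0 = 4, a_1 = 4, a_2 = 12, a_3 = 20, a_4 = 44, a_5 = 84.
So a_5 = 84.

84


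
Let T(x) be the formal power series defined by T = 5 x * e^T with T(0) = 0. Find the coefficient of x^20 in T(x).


Apply the Lagrange inversion formula: if T = 5 x * phi(T) with phi(t) = e^t, then
[x^n] T = 5^n * (1/n) [t^(n-1)] phi(t)^n = 5^n * (1/n) [t^(n-1)] e^(n t) = 5^n * (1/n) * n^(n-1) / (n-1)! = 5^n * n^(n-1) / n!.
When c = 1 this is the Cayley count of rooted labeled trees on n vertices, divided by n!.
For n = 20: 5^20 * 20^19 / 20! = 95367431640625 * 5242880000000000000000000/2432902008176640000 = 3051757812500000000000000000000/14849255421.

3051757812500000000000000000000/14849255421


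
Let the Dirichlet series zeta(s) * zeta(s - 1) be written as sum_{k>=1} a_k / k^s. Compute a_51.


Convolution gives a_k = sum_{d | k} d * 1 = sum_{d | k} d = sigma(k), the sum of positive divisors of k.
For k = 51, the divisors are 1, 3, 17, 51, so
sigma(51) = 1 + 3 + 17 + 51 = 72.

72


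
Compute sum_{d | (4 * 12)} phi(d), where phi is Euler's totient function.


First, 4 * 12 = 48. One classical identity is sum_{d | n} phi(d) = n (each k in [1, n] has a unique gcd with n, and among the k's with gcd(k, n) = n/d there are phi(d) of them). So the sum equals 48. We also verify directly:
Divisors of 48: 1, 2, 3, 4, 6, 8, 12, 16, 24, 48.
phi values: 1, 1, 2, 2, 2, 4, 4, 8, 8, 16.
Sum = 48.

48


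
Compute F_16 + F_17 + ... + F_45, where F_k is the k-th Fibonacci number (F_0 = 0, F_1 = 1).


Use the identity sum_{k=0}^{N} F_k = F_{N+2} - 1 (which follows from F_{k+2} - F_{k+1} = F_k). Then
sum_{k=16}^{45} F_k = (F_{47} - 1) - (F_{17} - 1) = F_{47} - F_{17}.
Computing: F_{47} = 2971215073, F_{17} = 1597, so
Sum = 2971215073 - 1597 = 2971213476.

2971213476


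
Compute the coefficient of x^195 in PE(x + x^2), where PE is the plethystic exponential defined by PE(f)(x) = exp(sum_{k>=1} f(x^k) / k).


With f(x) = x + x^2, the exponent is sum_{k>=1} (x^k + x^(2k)) / k = -ln(1 - x) - ln(1 - x^2). Exponentiating:
PE(x + x^2) = 1 / ((1 - x)(1 - x^2)).
This is the generating function for partitions of n into parts of size 1 or 2. The number of 2's can be any j in 0..97, and the rest are 1's, so
[x^195] = floor(195/2) + 1 = 98.

98


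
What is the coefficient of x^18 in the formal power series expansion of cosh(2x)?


The Maclaurin series is cosh(t) = sum_{m>=0} t^(2m) / (2m)!, so substituting t = 2x, only even powers of x are nonzero, with coefficient of x^(2m) equal to 2^(2m) / (2m)!.
For x^18 the coefficient is 2^18/18! = 262144/6402373705728000 = 4/97692469875.

4/97692469875


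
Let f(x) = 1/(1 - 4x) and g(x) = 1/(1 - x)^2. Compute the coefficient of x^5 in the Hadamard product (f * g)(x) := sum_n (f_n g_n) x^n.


f has coefficients f_k = 4^k. For g = 1/(1 - x)^2 the coefficient is g_k = C(k + 1, 1) = k + 1. The Hadamard coefficient is (f * g)_k = 4^k * (k + 1).
For k = 5: 4^5 * 6 = 1024 * 6 = 6144.

6144


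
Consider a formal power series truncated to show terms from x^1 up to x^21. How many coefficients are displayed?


From x^1 to x^21 inclusive, the count is 21 - 1 + 1 = 21.

21


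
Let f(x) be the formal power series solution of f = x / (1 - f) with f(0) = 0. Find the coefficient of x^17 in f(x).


Apply Lagrange inversion: f = x * phi(f) with phi(t) = 1/(1 - t), so
[x^n] f = (1/n) [t^(n-1)] phi(t)^n = (1/n) [t^(n-1)] (1 - t)^(-n) = (1/n) C(2n - 2, n - 1) = C_{n-1}.
For n = 17: C_16 = C(32, 16) / 17 = 601080390/17 = 35357670 = 35357670.

35357670


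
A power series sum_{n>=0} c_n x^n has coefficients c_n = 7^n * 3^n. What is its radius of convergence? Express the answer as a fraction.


By the root test (Cauchy-Hadamard), the radius is R = 1 / limsup_n |c_n|^(1/n).
Here |c_n|^(1/n) = (7^n * 3^n)^(1/n) = 7 * 3 = 21 for all n.
So R = 1/21 = 1/21.

1/21


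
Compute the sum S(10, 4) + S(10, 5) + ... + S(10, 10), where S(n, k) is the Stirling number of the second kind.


By definition, S(n, k) counts partitions of an n-set into exactly k nonempty blocks.
Computing row n = 10 for k = 4..10:
S(10, k): 34105, 42525, 22827, 5880, 750, 45, 1
Sum = 106133.

106133


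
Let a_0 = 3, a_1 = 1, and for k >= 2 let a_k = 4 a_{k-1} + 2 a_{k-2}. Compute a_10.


Iterating the recurrence forward:
a_0 = 3
a_1 = 1
a_2 = 4*1 + 2*3 = 10
a_3 = 4*10 + 2*1 = 42
a_4 = 4*42 + 2*10 = 188
a_5 = 4*188 + 2*42 = 836
a_6 = 4*836 + 2*188 = 3720
a_7 = 4*3720 + 2*836 = 16552
a_8 = 4*16552 + 2*3720 = 73648
a_9 = 4*73648 + 2*16552 = 327696
a_10 = 4*327696 + 2*73648 = 1458080
So a_10 = 1458080.

1458080


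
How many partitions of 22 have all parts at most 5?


Using the generating function (1-x)^(-1)(1-x^2)^(-1)...(1-x^5)^(-1),
the coefficient of x^22 counts these restricted partitions.
Result = 255

255


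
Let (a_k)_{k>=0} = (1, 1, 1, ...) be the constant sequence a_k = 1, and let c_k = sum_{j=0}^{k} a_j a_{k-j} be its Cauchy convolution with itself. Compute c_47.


Since a_j = 1 for all j >= 0, the convolution sum becomes
c_k = sum_{j=0}^{k} 1 * 1 = 1 * (k + 1).
Equivalently, the generating function of (a_k) is 1/(1 - x) and its square is 1/(1 - x)^2 = sum_{k>=0} 1(k + 1) x^k.
For k = 47: 1 * 48 = 48.

48


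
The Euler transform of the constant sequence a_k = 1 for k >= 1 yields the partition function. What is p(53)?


The Euler transform converts the sequence a_k = 1 into the number of integer partitions.
Using the recurrence or dynamic programming:
p(53) = 329931

329931


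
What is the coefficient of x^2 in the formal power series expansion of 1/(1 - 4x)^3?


The general identity 1/(1 - c x)^r = sum_{k>=0} c^k C(k + r - 1, r - 1) x^k follows by substituting y = c x into 1/(1 - y)^r = sum_{k>=0} C(k + r - 1, r - 1) y^k.
For c = 4, r = 3, k = 2:
4^2 * C(4, 2) = 16 * 6 = 96.

96


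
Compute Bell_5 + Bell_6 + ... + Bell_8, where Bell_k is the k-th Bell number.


Recall Bell_k counts set partitions of a k-set (with Bell_0 = 1 by convention).
Bell_5 through Bell_8: 52, 203, 877, 4140
Sum = 52 + 203 + 877 + 4140 = 5272.

5272


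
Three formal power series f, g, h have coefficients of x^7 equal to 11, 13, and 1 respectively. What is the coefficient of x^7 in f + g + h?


Series addition is componentwise:
11 + 13 + 1
= 25

25


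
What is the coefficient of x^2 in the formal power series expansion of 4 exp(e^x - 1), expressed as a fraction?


exp(e^x - 1) is the exponential generating function for the Bell numbers Bell_k: exp(e^x - 1) = sum_{k>=0} Bell_k x^k / k!.
So the coefficient of x^2 in 4 exp(e^x - 1) is 4 Bell_2 / 2!.
Computing: Bell_2 = 2 and 2! = 2, giving
4 * 2/2 = 4.

4


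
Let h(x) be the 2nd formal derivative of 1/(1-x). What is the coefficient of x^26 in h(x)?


Differentiating 2 times: d^2/dx^2 [1/(1-x)] = 2!/(1-x)^3.
The expansion 1/(1-x)^3 = sum_{k>=0} C(k+2, 2) x^k, so the coefficient of x^n in 2!/(1-x)^3 is 2! * C(n+2, 2).
For n = 26: 2 * C(28, 2) = 2 * 378 = 756

756


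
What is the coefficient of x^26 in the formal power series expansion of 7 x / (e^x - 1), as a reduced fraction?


The exponential generating function for Bernoulli numbers is
x / (e^x - 1) = sum_{k>=0} B_k x^k / k!.
So the coefficient of x^26 in 7 x / (e^x - 1) is 7 B_26 / 26!.
Computing: B_26 = 8553103/6, 26! = 403291461126605635584000000, giving
7 * 8553103/6 / 403291461126605635584000000 = 657931/26590645788567404544000000.

657931/26590645788567404544000000


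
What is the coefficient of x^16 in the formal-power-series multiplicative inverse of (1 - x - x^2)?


Let the inverse be f(x) = sum_{k>=0} a_k x^k. From f(x) * (1 - x - x^2) = 1 and matching coefficients:
 x^0: a_0 = 1.
 x^1: a_1 - a_0 = 0, so a_1 = 1.
 x^k (k >= 2): a_k - a_{k-1} - a_{k-2} = 0, i.e. a_k = a_{k-1} + a_{k-2}.
This is the Fibonacci-type recurrence shifted so that a_0 = a_1 = 1.
Iterating: a_0=1, a_1=1, a_2=2, a_3=3, a_4=5, a_5=8, a_6=13, a_7=21, a_8=34, a_9=55, ...
a_16 = 1597.

1597


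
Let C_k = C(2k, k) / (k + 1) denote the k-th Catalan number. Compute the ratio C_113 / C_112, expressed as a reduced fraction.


Using C_k = (2k)! / (k! (k+1)!), the ratio C_{k+1}/C_k simplifies to
C_{k+1}/C_k = [(2k+2)! / ((k+1)! (k+2)!)] * [k! (k+1)! / (2k)!]
 = (2k+2)(2k+1) / ((k+1)(k+2)) = 2(2k+1) / (k+2).
For k = 112: 2(2*112 + 1) / (112 + 2) = 450/114 = 75/19.

75/19


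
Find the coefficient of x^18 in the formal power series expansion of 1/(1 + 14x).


Write 1/(1 + c x) = 1/(1 - (-c) x) and apply the geometric-series identity
1/(1 - y) = sum_{k>=0} y^k to get 1/(1 + c x) = sum_{k>=0} (-c)^k x^k.
So the coefficient of x^k is (-c)^k = (-1)^k * c^k.
Here c = 14 and k = 18:
(-14)^18 = 1 * 426878854210636742656 = 426878854210636742656

426878854210636742656


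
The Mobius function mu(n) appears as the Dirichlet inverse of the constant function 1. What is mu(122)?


122 = 2 * 61 (all distinct primes).
mu(122) = (-1)^2 = 1

1


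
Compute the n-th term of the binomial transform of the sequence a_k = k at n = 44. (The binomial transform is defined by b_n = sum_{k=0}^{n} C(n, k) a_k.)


With a_k = k, b_n = sum_{k=0}^{n} C(n, k) k. Using k * C(n, k) = n * C(n-1, k-1) gives b_n = n * sum_{k>=1} C(n-1, k-1) = n * 2^(n-1).
For n = 44: 44 * 2^43 = 44 * 8796093022208 = 387028092977152.

387028092977152


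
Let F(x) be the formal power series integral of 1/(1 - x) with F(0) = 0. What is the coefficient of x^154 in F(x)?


1/(1 - x) = sum_{k>=0} x^k. Integrating termwise and using F(0) = 0 gives
F(x) = sum_{k>=0} x^(k+1) / (k+1) = sum_{m>=1} x^m / m = -ln(1 - x).
So the coefficient of x^154 is 1/154 = 1/154.

1/154


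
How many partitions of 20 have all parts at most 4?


Using the generating function (1-x)^(-1)(1-x^2)^(-1)...(1-x^4)^(-1),
the coefficient of x^20 counts these restricted partitions.
Result = 108

108


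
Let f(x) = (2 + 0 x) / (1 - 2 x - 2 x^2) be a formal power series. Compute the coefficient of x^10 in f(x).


Write f(x) = sum_{k>=0} a_k x^k. Multiplying both sides by 1 - 2 x - 2 x^2 gives
(1 - 2 x - 2 x^2) sum_{k>=0} a_k x^k = 2 + 0 x.
Matching coefficients:
 x^0: a_0 = 2
 x^1: a_1 - 2 a_0 = 0  =>  a_1 = 2*2 + 0 = 4
 x^k (k >= 2): a_k = 2 a_{k-1} + 2 a_{k-2}.
Iterating: a_2 = 12, a_3 = 32, a_4 = 88, a_5 = 240, a_6 = 656, a_7 = 1792, a_8 = 4896, a_9 = 13376, a_10 = 36544.
So the coefficient of x^10 is 36544.

36544


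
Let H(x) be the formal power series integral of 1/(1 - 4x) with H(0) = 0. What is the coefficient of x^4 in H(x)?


1/(1 - 4x) = sum_{k>=0} 4^k x^k. Integrating termwise with H(0) = 0:
H(x) = sum_{k>=0} 4^k x^(k+1) / (k+1) = sum_{m>=1} 4^(m-1) x^m / m.
For m = 4: 4^3/4 = 64/4 = 16.

16


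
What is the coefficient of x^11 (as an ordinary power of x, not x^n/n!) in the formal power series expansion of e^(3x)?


The exponential series is e^y = sum_{k>=0} y^k / k!. Substituting y = 3x gives
e^(3x) = sum_{k>=0} 3^k x^k / k!.
So the coefficient of x^n is a^n/n! with a = 3, n = 11:
3^11 / 11! = 177147/39916800 = 2187/492800

2187/492800


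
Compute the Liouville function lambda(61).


The Liouville function is lambda(k) = (-1)^Omega(k), where Omega(k) counts the prime factors of k with multiplicity.
Factoring: 61 = 61, so Omega(61) = 1.
lambda(61) = (-1)^1 = -1.

-1


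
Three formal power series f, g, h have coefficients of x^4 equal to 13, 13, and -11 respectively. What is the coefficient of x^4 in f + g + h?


Series addition is componentwise:
13 + 13 + -11
= 15

15


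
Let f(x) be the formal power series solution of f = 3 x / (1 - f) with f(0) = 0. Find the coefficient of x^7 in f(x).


Apply Lagrange inversion: f = 3 x * phi(f) with phi(t) = 1/(1 - t), so
[x^n] f = 3^n * (1/n) [t^(n-1)] phi(t)^n = 3^n * (1/n) [t^(n-1)] (1 - t)^(-n) = 3^n * (1/n) C(2n - 2, n - 1) = 3^n * C_{n-1}.
For n = 7: C_6 = C(12, 6) / 7 = 924/7 = 132.
With the 3^7 = 2187 factor, the coefficient is 2187 * 132 = 288684.

288684


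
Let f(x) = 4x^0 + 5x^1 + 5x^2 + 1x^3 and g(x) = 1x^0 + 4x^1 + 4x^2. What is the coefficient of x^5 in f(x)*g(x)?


Cauchy product at x^5:
1*4
= 4

4


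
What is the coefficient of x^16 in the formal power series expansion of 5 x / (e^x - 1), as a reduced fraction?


The exponential generating function for Bernoulli numbers is
x / (e^x - 1) = sum_{k>=0} B_k x^k / k!.
So the coefficient of x^16 in 5 x / (e^x - 1) is 5 B_16 / 16!.
Computing: B_16 = -3617/510, 16! = 20922789888000, giving
5 * -3617/510 / 20922789888000 = -3617/2134124568576000.

-3617/2134124568576000


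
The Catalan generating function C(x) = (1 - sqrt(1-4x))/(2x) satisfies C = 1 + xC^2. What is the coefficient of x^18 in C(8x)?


Substituting x -> 8x scales the n-th coefficient by 8^n, so [x^18] C(8x) = 8^18 * C_18.
C_18 = C(2*18, 18)/(19) = 9075135300/19 = 477638700.
So 8^18 * 477638700 = 18014398509481984 * 477638700 = 8604373885350912511180800.

8604373885350912511180800


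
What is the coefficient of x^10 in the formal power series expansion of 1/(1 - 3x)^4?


The general identity 1/(1 - c x)^r = sum_{k>=0} c^k C(k + r - 1, r - 1) x^k follows by substituting y = c x into 1/(1 - y)^r = sum_{k>=0} C(k + r - 1, r - 1) y^k.
For c = 3, r = 4, k = 10:
3^10 * C(13, 3) = 59049 * 286 = 16888014.

16888014


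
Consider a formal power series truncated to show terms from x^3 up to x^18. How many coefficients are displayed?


From x^3 to x^18 inclusive, the count is 18 - 3 + 1 = 16.

16


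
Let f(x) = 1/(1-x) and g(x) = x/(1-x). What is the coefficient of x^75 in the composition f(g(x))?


First simplify the composition: f(g(x)) = 1/(1 - x/(1-x)) = (1-x)/((1-x) - x) = (1-x)/(1-2x).
Now extract the coefficient. Write (1-x)/(1-2x) = 1/(1-2x) - x/(1-2x).
The coefficient of x^n in 1/(1-2x) is 2^n, and in x/(1-2x) is 2^(n-1) (for n >= 1).
So the coefficient of x^75 is 2^75 - 2^74 = 37778931862957161709568 - 18889465931478580854784 = 18889465931478580854784.

18889465931478580854784


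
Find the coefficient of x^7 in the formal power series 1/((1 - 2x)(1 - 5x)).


By partial fractions or Cauchy convolution:
The coefficient equals sum_{k=0}^{7} 2^k * 5^(7-k).
= 130123

130123


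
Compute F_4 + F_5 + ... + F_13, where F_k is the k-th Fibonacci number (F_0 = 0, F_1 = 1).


Use the identity sum_{k=0}^{N} F_k = F_{N+2} - 1 (which follows from F_{k+2} - F_{k+1} = F_k). Then
sum_{k=4}^{13} F_k = (F_{15} - 1) - (F_{5} - 1) = F_{15} - F_{5}.
Computing: F_{15} = 610, F_{5} = 5, so
Sum = 610 - 5 = 605.

605


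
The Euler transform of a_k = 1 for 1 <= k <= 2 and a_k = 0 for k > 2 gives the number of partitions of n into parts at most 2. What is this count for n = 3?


Partitions of 3 into parts at most 2:
Using generating function (1-x)^(-1)(1-x^2)^(-1),
the coefficient of x^3 = 2

2


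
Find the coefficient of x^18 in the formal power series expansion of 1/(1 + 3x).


Write 1/(1 + c x) = 1/(1 - (-c) x) and apply the geometric-series identity
1/(1 - y) = sum_{k>=0} y^k to get 1/(1 + c x) = sum_{k>=0} (-c)^k x^k.
So the coefficient of x^k is (-c)^k = (-1)^k * c^k.
Here c = 3 and k = 18:
(-3)^18 = 1 * 387420489 = 387420489

387420489


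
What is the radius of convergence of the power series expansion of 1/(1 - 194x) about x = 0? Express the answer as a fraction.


Expanding 1/(1 - 194x) = sum_{k>=0} 194^k x^k, the series converges when |194x| < 1, i.e., |x| < 1/194.
So the radius of convergence is 1/194 = 1/194.

1/194


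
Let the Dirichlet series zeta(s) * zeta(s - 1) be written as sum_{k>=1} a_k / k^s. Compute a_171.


Convolution gives a_k = sum_{d | k} d * 1 = sum_{d | k} d = sigma(k), the sum of positive divisors of k.
For k = 171, the divisors are 1, 3, 9, 19, 57, 171, so
sigma(171) = 1 + 3 + 9 + 19 + 57 + 171 = 260.

260


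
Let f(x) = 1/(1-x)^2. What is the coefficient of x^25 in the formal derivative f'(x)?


Differentiate: d/dx [ 1/(1-x)^r ] = r / (1-x)^(r+1).
Here r = 2, so f'(x) = 2 / (1-x)^3.
The expansion of 1/(1-x)^(r+1) has coefficient of x^n equal to C(n+r, r).
So the coefficient of x^25 in f'(x) is
2 * C(27, 2) = 2 * 351 = 702

702


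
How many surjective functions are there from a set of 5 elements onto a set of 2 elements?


By inclusion-exclusion on which target elements are missed, the number of surjections from an n-set onto a k-set is
surj(n, k) = sum_{j=0}^{k} (-1)^j C(k, j) (k - j)^n.
Equivalently surj(n, k) = k! * S(n, k), where S(n, k) is the Stirling number of the second kind.
For n = 5, k = 2:
S(5, 2) = 15, so
surj = 2! * 15 = 2 * 15 = 30.

30


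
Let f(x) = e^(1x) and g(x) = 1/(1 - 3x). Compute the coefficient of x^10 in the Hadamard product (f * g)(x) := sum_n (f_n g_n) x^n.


Expanding: f_k = 1^k/k! (from e^(1x)) and g_k = 3^k (from 1/(1 - 3x)). So the Hadamard coefficient (f * g)_k = 1^k 3^k / k! = (3)^k / k!.
For k = 10: 3^10/10! = 59049/3628800 = 729/44800.

729/44800


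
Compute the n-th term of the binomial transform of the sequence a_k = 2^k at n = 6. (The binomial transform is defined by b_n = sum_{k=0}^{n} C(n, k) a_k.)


With a_k = 2^k, b_n = sum_{k=0}^{n} C(n, k) 2^k = (1 + 2)^n by the binomial theorem.
For n = 6: (1 + 2)^6 = 3^6 = 729.

729


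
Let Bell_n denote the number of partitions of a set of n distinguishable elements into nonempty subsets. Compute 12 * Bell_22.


Bell_22 can be computed from the Bell triangle or from Dobinski's identity Bell_n = (1/e) * sum_{k>=0} k^n / k!.
Computing Bell_22 = 4506715738447323.
Then 12 * 4506715738447323 = 54080588861367876.

54080588861367876


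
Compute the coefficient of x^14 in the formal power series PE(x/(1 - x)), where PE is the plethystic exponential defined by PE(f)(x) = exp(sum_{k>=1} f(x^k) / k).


For f(x) = x/(1 - x) we have
sum_{k>=1} f(x^k) / k = sum_{k>=1} (1/k) * x^k / (1 - x^k) = sum_{k, m >= 1} x^(k m) / k,
which after exponentiating simplifies to
PE(x/(1 - x)) = prod_{k>=1} 1 / (1 - x^k).
This is the generating function for the partition function p(n), so the coefficient of x^14 is p(14).
Computing p(14) by dynamic programming over parts 1, 2, ..., 14: p(14) = 135.

135


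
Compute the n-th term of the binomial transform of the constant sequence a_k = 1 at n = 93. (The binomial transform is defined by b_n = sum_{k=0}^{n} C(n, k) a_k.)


With a_k = 1 for all k, b_n = sum_{k=0}^{n} C(n, k) = 2^n by the binomial theorem.
For n = 93: 2^93 = 9903520314283042199192993792.

9903520314283042199192993792


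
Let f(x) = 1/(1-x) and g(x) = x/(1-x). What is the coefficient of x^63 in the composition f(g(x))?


First simplify the composition: f(g(x)) = 1/(1 - x/(1-x)) = (1-x)/((1-x) - x) = (1-x)/(1-2x).
Now extract the coefficient. Write (1-x)/(1-2x) = 1/(1-2x) - x/(1-2x).
The coefficient of x^n in 1/(1-2x) is 2^n, and in x/(1-2x) is 2^(n-1) (for n >= 1).
So the coefficient of x^63 is 2^63 - 2^62 = 9223372036854775808 - 4611686018427387904 = 4611686018427387904.

4611686018427387904


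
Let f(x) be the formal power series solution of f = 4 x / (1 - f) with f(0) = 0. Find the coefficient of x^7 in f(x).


Apply Lagrange inversion: f = 4 x * phi(f) with phi(t) = 1/(1 - t), so
[x^n] f = 4^n * (1/n) [t^(n-1)] phi(t)^n = 4^n * (1/n) [t^(n-1)] (1 - t)^(-n) = 4^n * (1/n) C(2n - 2, n - 1) = 4^n * C_{n-1}.
For n = 7: C_6 = C(12, 6) / 7 = 924/7 = 132.
With the 4^7 = 16384 factor, the coefficient is 16384 * 132 = 2162688.

2162688


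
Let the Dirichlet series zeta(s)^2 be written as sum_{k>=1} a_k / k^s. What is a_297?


The Dirichlet convolution of the constant function 1 with itself gives (1 * 1)(k) = sum_{d | k} 1 = d(k), the number of positive divisors of k.
Since zeta(s) = sum_{k>=1} 1/k^s, we have zeta(s)^2 = sum_{k>=1} d(k)/k^s, so a_k = d(k).
For k = 297: the divisors are 1, 3, 9, 11, 27, 33, 99, 297.
Count = 8.

8


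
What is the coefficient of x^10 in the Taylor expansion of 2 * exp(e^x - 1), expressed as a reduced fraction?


exp(e^x - 1) = sum_{k>=0} Bell_k x^k / k!, where Bell_k is the k-th Bell number.
So the coefficient of x^10 is 2 * Bell_10 / 10!.
Computing: Bell_10 = 115975 and 10! = 3628800, giving
2 * 115975/3628800 = 4639/72576.

4639/72576


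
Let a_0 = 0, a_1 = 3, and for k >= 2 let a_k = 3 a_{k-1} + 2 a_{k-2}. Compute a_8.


Iterating the recurrence forward:
a_0 = 0
a_1 = 3
a_2 = 3*3 + 2*0 = 9
a_3 = 3*9 + 2*3 = 33
a_4 = 3*33 + 2*9 = 117
a_5 = 3*117 + 2*33 = 417
a_6 = 3*417 + 2*117 = 1485
a_7 = 3*1485 + 2*417 = 5289
a_8 = 3*5289 + 2*1485 = 18837
So a_8 = 18837.

18837


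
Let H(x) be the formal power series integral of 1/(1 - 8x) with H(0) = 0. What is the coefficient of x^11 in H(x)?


1/(1 - 8x) = sum_{k>=0} 8^k x^k. Integrating termwise with H(0) = 0:
H(x) = sum_{k>=0} 8^k x^(k+1) / (k+1) = sum_{m>=1} 8^(m-1) x^m / m.
For m = 11: 8^10/11 = 1073741824/11 = 1073741824/11.

1073741824/11


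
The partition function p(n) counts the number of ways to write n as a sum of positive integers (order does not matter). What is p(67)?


Using the generating function prod_{k>=1} 1/(1-x^k), we compute p(67).
By dynamic programming over parts 1 through 67:
p(67) = 2679689

2679689


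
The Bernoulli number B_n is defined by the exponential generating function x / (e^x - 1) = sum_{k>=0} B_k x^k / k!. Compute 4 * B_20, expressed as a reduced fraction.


Bernoulli numbers can also be computed recursively via B_0 = 1 and sum_{j=0}^{m} C(m+1, j) B_j = 0 for m >= 1. Odd-index Bernoulli numbers vanish for k >= 3.
Computing B_20 = -174611/330, so 4 * B_20 = 4 * -174611/330 = -349222/165.

-349222/165


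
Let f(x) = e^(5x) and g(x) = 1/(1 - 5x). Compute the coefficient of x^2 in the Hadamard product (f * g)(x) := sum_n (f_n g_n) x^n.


Expanding: f_k = 5^k/k! (from e^(5x)) and g_k = 5^k (from 1/(1 - 5x)). So the Hadamard coefficient (f * g)_k = 5^k 5^k / k! = (25)^k / k!.
For k = 2: 25^2/2! = 625/2 = 625/2.

625/2


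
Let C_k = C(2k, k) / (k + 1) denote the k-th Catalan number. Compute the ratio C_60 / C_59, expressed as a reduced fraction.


Using C_k = (2k)! / (k! (k+1)!), the ratio C_{k+1}/C_k simplifies to
C_{k+1}/C_k = [(2k+2)! / ((k+1)! (k+2)!)] * [k! (k+1)! / (2k)!]
 = (2k+2)(2k+1) / ((k+1)(k+2)) = 2(2k+1) / (k+2).
For k = 59: 2(2*59 + 1) / (59 + 2) = 238/61 = 238/61.

238/61


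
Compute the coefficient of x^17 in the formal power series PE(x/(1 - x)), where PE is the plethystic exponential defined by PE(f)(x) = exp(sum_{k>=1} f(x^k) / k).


For f(x) = x/(1 - x) we have
sum_{k>=1} f(x^k) / k = sum_{k>=1} (1/k) * x^k / (1 - x^k) = sum_{k, m >= 1} x^(k m) / k,
which after exponentiating simplifies to
PE(x/(1 - x)) = prod_{k>=1} 1 / (1 - x^k).
This is the generating function for the partition function p(n), so the coefficient of x^17 is p(17).
Computing p(17) by dynamic programming over parts 1, 2, ..., 17: p(17) = 297.

297


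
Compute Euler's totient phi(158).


phi(n) counts integers in [1, n] coprime to n. Using the multiplicative formula phi(n) = n * prod_{p | n} (1 - 1/p):
158 = 2 * 79, so
phi(158) = 158 * (1 - 1/2) * (1 - 1/79) = 78.

78


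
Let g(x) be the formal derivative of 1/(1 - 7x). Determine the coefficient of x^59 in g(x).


Differentiate termwise: d/dx sum_{k>=0} 7^k x^k = sum_{k>=1} k 7^k x^(k-1) = sum_{j>=0} (j+1) 7^(j+1) x^j.
Equivalently, d/dx [1/(1 - 7x)] = 7/(1 - 7x)^2.
For j = 59: 60 * 7^60 = 60 * 508021860739623365322188197652216501772434524836001 = 30481311644377401919331291859132990106346071490160060.

30481311644377401919331291859132990106346071490160060


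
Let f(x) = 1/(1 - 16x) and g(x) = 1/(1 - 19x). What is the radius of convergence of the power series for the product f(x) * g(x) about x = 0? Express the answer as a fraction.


The radius of 1/(1 - 16x) is 1/16 (nearest singularity at x = 1/16), and the radius of 1/(1 - 19x) is 1/19.
The product f(x)*g(x) = 1/((1 - 16x)(1 - 19x)) has singularities at both 1/16 and 1/19, so its radius of convergence is the distance to the nearest one:
min(1/16, 1/19) = 1/19.

1/19


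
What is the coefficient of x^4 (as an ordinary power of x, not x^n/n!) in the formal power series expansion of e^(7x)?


The exponential series is e^y = sum_{k>=0} y^k / k!. Substituting y = 7x gives
e^(7x) = sum_{k>=0} 7^k x^k / k!.
So the coefficient of x^n is a^n/n! with a = 7, n = 4:
7^4 / 4! = 2401/24 = 2401/24

2401/24


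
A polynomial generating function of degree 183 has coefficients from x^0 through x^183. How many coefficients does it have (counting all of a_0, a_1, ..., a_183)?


A polynomial of degree 183 takes the form a_0 + a_1 x + ... + a_183 x^183.
The number of coefficients is 183 + 1 = 184.

184


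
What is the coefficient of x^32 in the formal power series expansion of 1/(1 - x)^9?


The negative binomial / multiset identity is
1/(1 - x)^r = sum_{k>=0} C(k + r - 1, r - 1) x^k.
Here r = 9 and k = 32, so the coefficient is
C(32 + 8, 8) = C(40, 8)
= 76904685

76904685


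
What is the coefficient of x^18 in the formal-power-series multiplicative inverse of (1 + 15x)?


The inverse is 1/(1 + 15x). Apply the geometric identity 1/(1 - y) = sum_{k>=0} y^k with y = -15x:
1/(1 + 15x) = sum_{k>=0} (-15)^k x^k.
So the coefficient of x^18 is (-15)^18 = 1477891880035400390625.

1477891880035400390625


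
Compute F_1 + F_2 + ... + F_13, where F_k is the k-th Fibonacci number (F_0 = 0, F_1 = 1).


Use the identity sum_{k=0}^{N} F_k = F_{N+2} - 1 (which follows from F_{k+2} - F_{k+1} = F_k). Then
sum_{k=1}^{13} F_k = (F_{15} - 1) - (F_{2} - 1) = F_{15} - F_{2}.
Computing: F_{15} = 610, F_{2} = 1, so
Sum = 610 - 1 = 609.

609


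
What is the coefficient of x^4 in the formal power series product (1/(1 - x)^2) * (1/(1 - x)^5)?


Combine the factors: (1/(1 - x)^2) * (1/(1 - x)^5) = 1/(1 - x)^7.
Then use 1/(1 - x)^r = sum_{k>=0} C(k + r - 1, r - 1) x^k with r = 7 and k = 4:
C(10, 6) = 210.

210


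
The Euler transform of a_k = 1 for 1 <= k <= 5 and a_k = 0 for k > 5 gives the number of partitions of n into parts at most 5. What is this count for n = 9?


Partitions of 9 into parts at most 5:
Using generating function (1-x)^(-1)(1-x^2)^(-1)...(1-x^5)^(-1),
the coefficient of x^9 = 23

23


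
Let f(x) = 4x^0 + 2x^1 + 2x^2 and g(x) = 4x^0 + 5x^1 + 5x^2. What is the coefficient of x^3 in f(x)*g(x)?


Cauchy product at x^3:
2*5 + 2*5
= 20

20


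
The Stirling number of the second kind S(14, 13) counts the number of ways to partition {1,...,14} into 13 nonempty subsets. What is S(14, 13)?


Using the explicit formula S(n,k) = (1/k!) sum_{j=0}^{k} (-1)^(k-j) C(k,j) j^n:
S(14, 13) = 91
Equivalently, S(n,k) is n! times the coefficient of x^n in the EGF (e^x - 1)^k / k!.

91


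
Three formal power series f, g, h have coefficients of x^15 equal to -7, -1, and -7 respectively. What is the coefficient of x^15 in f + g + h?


Series addition is componentwise:
-7 + -1 + -7
= -15

-15


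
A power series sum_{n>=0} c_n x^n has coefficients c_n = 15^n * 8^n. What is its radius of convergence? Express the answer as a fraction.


By the root test (Cauchy-Hadamard), the radius is R = 1 / limsup_n |c_n|^(1/n).
Here |c_n|^(1/n) = (15^n * 8^n)^(1/n) = 15 * 8 = 120 for all n.
So R = 1/120 = 1/120.

1/120


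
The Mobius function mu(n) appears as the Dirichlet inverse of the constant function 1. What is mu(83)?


83 = 83 (all distinct primes).
mu(83) = (-1)^1 = -1

-1


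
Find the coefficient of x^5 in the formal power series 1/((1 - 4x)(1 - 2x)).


By partial fractions or Cauchy convolution:
The coefficient equals sum_{k=0}^{5} 4^k * 2^(5-k).
= 2016

2016


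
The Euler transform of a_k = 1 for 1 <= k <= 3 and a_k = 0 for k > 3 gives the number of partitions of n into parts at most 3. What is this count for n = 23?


Partitions of 23 into parts at most 3:
Using generating function (1-x)^(-1)(1-x^2)^(-1)(1-x^3)^(-1),
the coefficient of x^23 = 56

56


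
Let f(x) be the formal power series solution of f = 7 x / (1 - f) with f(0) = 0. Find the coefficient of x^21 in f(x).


Apply Lagrange inversion: f = 7 x * phi(f) with phi(t) = 1/(1 - t), so
[x^n] f = 7^n * (1/n) [t^(n-1)] phi(t)^n = 7^n * (1/n) [t^(n-1)] (1 - t)^(-n) = 7^n * (1/n) C(2n - 2, n - 1) = 7^n * C_{n-1}.
For n = 21: C_20 = C(40, 20) / 21 = 137846528820/21 = 6564120420.
With the 7^21 = 558545864083284007 factor, the coefficient is 558545864083284007 * 6564120420 = 3666362311935629131008122940.

3666362311935629131008122940


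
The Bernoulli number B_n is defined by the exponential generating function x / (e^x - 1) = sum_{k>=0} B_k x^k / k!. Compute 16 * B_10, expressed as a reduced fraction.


Bernoulli numbers can also be computed recursively via B_0 = 1 and sum_{j=0}^{m} C(m+1, j) B_j = 0 for m >= 1. Odd-index Bernoulli numbers vanish for k >= 3.
Computing B_10 = 5/66, so 16 * B_10 = 16 * 5/66 = 40/33.

40/33


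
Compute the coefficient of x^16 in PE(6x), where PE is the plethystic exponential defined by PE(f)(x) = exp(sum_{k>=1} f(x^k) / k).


With f(x) = 6x, the exponent is sum_{k>=1} 6 x^k / k = 6 * (-ln(1 - x)). Exponentiating:
PE(6x) = exp(-6 ln(1 - x)) = 1/(1 - x)^6.
By the negative binomial expansion, [x^n] 1/(1 - x)^6 = C(n + 5, 5).
For n = 16: C(21, 5) = 20349.

20349


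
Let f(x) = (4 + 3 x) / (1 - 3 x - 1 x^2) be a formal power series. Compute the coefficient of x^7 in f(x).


Write f(x) = sum_{k>=0} a_k x^k. Multiplying both sides by 1 - 3 x - 1 x^2 gives
(1 - 3 x - 1 x^2) sum_{k>=0} a_k x^k = 4 + 3 x.
Matching coefficients:
 x^0: a_0 = 4
 x^1: a_1 - 3 a_0 = 3  =>  a_1 = 3*4 + 3 = 15
 x^k (k >= 2): a_k = 3 a_{k-1} + 1 a_{k-2}.
Iterating: a_2 = 49, a_3 = 162, a_4 = 535, a_5 = 1767, a_6 = 5836, a_7 = 19275.
So the coefficient of x^7 is 19275.

19275


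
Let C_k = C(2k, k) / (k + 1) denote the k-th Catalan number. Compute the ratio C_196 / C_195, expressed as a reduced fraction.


Using C_k = (2k)! / (k! (k+1)!), the ratio C_{k+1}/C_k simplifies to
C_{k+1}/C_k = [(2k+2)! / ((k+1)! (k+2)!)] * [k! (k+1)! / (2k)!]
 = (2k+2)(2k+1) / ((k+1)(k+2)) = 2(2k+1) / (k+2).
For k = 195: 2(2*195 + 1) / (195 + 2) = 782/197 = 782/197.

782/197


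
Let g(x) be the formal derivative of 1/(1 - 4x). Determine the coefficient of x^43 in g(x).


Differentiate termwise: d/dx sum_{k>=0} 4^k x^k = sum_{k>=1} k 4^k x^(k-1) = sum_{j>=0} (j+1) 4^(j+1) x^j.
Equivalently, d/dx [1/(1 - 4x)] = 4/(1 - 4x)^2.
For j = 43: 44 * 4^44 = 44 * 309485009821345068724781056 = 13617340432139183023890366464.

13617340432139183023890366464


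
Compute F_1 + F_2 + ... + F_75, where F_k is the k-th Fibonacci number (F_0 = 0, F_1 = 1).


Use the identity sum_{k=0}^{N} F_k = F_{N+2} - 1 (which follows from F_{k+2} - F_{k+1} = F_k). Then
sum_{k=1}^{75} F_k = (F_{77} - 1) - (F_{2} - 1) = F_{77} - F_{2}.
Computing: F_{77} = 5527939700884757, F_{2} = 1, so
Sum = 5527939700884757 - 1 = 5527939700884756.

5527939700884756


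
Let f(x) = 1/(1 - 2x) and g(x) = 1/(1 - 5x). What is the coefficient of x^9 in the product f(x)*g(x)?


The coefficient of x^n in f*g is the Cauchy product: sum_{k=0}^{n} a^k * b^(n-k).
With a=2, b=5, n=9:
sum_{k=0}^{9} 2^k * 5^(9-k)
= 3254867

3254867


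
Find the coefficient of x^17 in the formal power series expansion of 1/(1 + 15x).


Write 1/(1 + c x) = 1/(1 - (-c) x) and apply the geometric-series identity
1/(1 - y) = sum_{k>=0} y^k to get 1/(1 + c x) = sum_{k>=0} (-c)^k x^k.
So the coefficient of x^k is (-c)^k = (-1)^k * c^k.
Here c = 15 and k = 17:
(-15)^17 = -1 * 98526125335693359375 = -98526125335693359375

-98526125335693359375


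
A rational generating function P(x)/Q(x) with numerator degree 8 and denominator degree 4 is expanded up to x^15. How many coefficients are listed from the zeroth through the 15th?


Expanding up to x^15 gives the coefficients for x^0, x^1, ..., x^15.
That is 15 + 1 = 16 coefficients in total.

16


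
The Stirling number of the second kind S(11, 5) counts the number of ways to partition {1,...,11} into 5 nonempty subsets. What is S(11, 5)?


Using the explicit formula S(n,k) = (1/k!) sum_{j=0}^{k} (-1)^(k-j) C(k,j) j^n:
S(11, 5) = 246730
Equivalently, S(n,k) is n! times the coefficient of x^n in the EGF (e^x - 1)^k / k!.

246730


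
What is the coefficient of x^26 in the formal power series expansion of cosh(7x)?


The Maclaurin series is cosh(t) = sum_{m>=0} t^(2m) / (2m)!, so substituting t = 7x, only even powers of x are nonzero, with coefficient of x^(2m) equal to 7^(2m) / (2m)!.
For x^26 the coefficient is 7^26/26! = 9387480337647754305649/403291461126605635584000000 = 27368747340080916343/1175776854596517888000000.

27368747340080916343/1175776854596517888000000


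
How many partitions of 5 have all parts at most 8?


Using the generating function (1-x)^(-1)(1-x^2)^(-1)...(1-x^8)^(-1),
the coefficient of x^5 counts these restricted partitions.
Result = 7

7


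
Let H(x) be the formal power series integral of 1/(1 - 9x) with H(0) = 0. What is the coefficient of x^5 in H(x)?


1/(1 - 9x) = sum_{k>=0} 9^k x^k. Integrating termwise with H(0) = 0:
H(x) = sum_{k>=0} 9^k x^(k+1) / (k+1) = sum_{m>=1} 9^(m-1) x^m / m.
For m = 5: 9^4/5 = 6561/5 = 6561/5.

6561/5


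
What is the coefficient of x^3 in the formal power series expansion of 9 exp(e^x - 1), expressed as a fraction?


exp(e^x - 1) is the exponential generating function for the Bell numbers Bell_k: exp(e^x - 1) = sum_{k>=0} Bell_k x^k / k!.
So the coefficient of x^3 in 9 exp(e^x - 1) is 9 Bell_3 / 3!.
Computing: Bell_3 = 5 and 3! = 6, giving
9 * 5/6 = 15/2.

15/2


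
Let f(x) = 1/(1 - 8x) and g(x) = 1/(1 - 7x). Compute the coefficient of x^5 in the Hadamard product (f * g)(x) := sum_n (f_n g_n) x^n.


f has coefficients f_k = 8^k and g has coefficients g_k = 7^k, so the Hadamard product has coefficient (f*g)_k = 8^k * 7^k = 56^k.
For k = 5: 56^5 = 550731776.

550731776


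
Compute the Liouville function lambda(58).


The Liouville function is lambda(k) = (-1)^Omega(k), where Omega(k) counts the prime factors of k with multiplicity.
Factoring: 58 = 2 * 29, so Omega(58) = 2.
lambda(58) = (-1)^2 = 1.

1


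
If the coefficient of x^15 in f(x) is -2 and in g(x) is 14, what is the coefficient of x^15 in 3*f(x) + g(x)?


Scalar multiplication scales coefficients: 3 * -2 = -6.
Then add the g coefficient: -6 + 14
= 8

8
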